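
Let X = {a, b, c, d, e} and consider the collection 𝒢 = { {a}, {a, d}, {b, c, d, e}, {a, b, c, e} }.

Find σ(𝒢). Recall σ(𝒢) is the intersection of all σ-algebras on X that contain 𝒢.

Seed the family with 𝒢 together with ∅ and X: { ∅, {a}, {a, d}, {a, b, c, e}, {b, c, d, e}, X }.
Iteration 1: +2 →
  {d}  = ᶜ of {a, b, c, e}
  {b, c, e}  = ᶜ of {a, d}
  (now 8)
Iteration 2: stable.

Hence σ(𝒢) has 8 members: { ∅, {a}, {d}, {a, d}, {b, c, e}, {a, b, c, e}, {b, c, d, e}, X }.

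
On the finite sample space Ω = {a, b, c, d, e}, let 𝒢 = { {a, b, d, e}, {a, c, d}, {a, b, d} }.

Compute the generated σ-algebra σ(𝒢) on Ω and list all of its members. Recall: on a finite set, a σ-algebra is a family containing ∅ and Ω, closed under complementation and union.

Answer: σ(𝒢) = { {}, {b}, {c}, {e}, {a, d}, {b, c}, {b, e}, {c, e}, {a, b, d}, {a, c, d}, {a, d, e}, {b, c, e}, {a, b, c, d}, {a, b, d, e}, {a, c, d, e}, Ω }

Derivation:
Initial family (5 sets): { {}, {a, b, d}, {a, c, d}, {a, b, d, e}, Ω }.
Step 1: +4 →
  {c}  = {a, b, d, e}ᶜ
  {b, e}  = {a, c, d}ᶜ
  {c, e}  = {a, b, d}ᶜ
  {a, b, c, d}  = {a, c, d} ∪ {a, b, d}
  — 9 sets.
Step 2: +3 →
  {e}  = {a, b, c, d}ᶜ
  {b, c, e}  = {b, e} ∪ {c}
  {a, c, d, e}  = {a, c, d} ∪ {c, e}
  — 12 sets.
Step 3. New:
  {b}  = {a, c, d, e}ᶜ
  {a, d}  = {b, c, e}ᶜ
  — 14 sets.
Step 4 adds 2:
  {b, c}  = {c} ∪ {b}
  {a, d, e}  = {a, d} ∪ {e}
  — 16 sets.
Step 5 adds nothing — fixpoint reached.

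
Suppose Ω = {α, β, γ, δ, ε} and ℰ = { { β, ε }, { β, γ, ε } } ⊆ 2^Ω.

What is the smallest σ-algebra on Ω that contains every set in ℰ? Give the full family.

σ(ℰ) (8 sets): { {}, { γ }, { α, δ }, { β, ε }, { α, γ, δ }, { β, γ, ε }, { α, β, δ, ε }, Ω }

Check:
Start: ℰ ∪ {∅, Ω} = { {}, { β, ε }, { β, γ, ε }, Ω }.
Round 1 adds 2:
  { α, δ }  = Ω∖{ β, γ, ε }
  { α, γ, δ }  = Ω∖{ β, ε }
  — 6 sets.
Round 2 (1 new):
  { α, β, δ, ε }  = { β, ε } ∪ { α, δ }
  — 7 sets.
Round 3. New:
  { γ }  = Ω∖{ α, β, δ, ε }
  — 8 sets.
Round 4: stable.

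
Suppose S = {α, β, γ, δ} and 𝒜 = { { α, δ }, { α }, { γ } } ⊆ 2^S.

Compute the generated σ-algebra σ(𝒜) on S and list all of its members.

σ(𝒜) (16 sets): { {  }, { α }, { β }, { γ }, { δ }, { α, β }, { α, γ }, { α, δ }, { β, γ }, { β, δ }, { γ, δ }, { α, β, γ }, { α, β, δ }, { α, γ, δ }, { β, γ, δ }, S }

Derivation:
Start: 𝒜 ∪ {∅, S} = { {  }, { α }, { γ }, { α, δ }, S }.
Iteration 1 adds 5:
  { α, γ }  = { γ } ∪ { α }
  { β, γ }  = S∖{ α, δ }
  { α, β, δ }  = S∖{ γ }
  { α, γ, δ }  = { γ } ∪ { α, δ }
  { β, γ, δ }  = S∖{ α }
  — 10 sets.
Iteration 2 adds 3:
  { β }  = S∖{ α, γ, δ }
  { β, δ }  = S∖{ α, γ }
  { α, β, γ }  = { β, γ } ∪ { α, γ }
  — 13 sets.
Iteration 3: 2 new —
  { δ }  = S∖{ α, β, γ }
  { α, β }  = { β } ∪ { α }
  — 15 sets.
Iteration 4: 1 new —
  { γ, δ }  = S∖{ α, β }
  — 16 sets.
Iteration 5: already closed under ᶜ and ∪.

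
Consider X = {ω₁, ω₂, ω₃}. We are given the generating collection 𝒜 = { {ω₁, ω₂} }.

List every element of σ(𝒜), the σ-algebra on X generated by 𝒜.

Answer: σ(𝒜) = { {}, {ω₃}, {ω₁, ω₂}, X }

Working:
Take S₀ = 𝒜 ∪ {∅, X} = { {}, {ω₁, ω₂}, X }.
Pass 1 adds 1:
  {ω₃}  = complement {ω₁, ω₂}
  |family| = 4
Pass 2 adds nothing — fixpoint reached.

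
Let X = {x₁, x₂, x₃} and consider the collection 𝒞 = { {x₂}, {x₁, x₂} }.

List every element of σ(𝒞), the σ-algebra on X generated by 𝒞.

σ(𝒞) = { ∅, {x₁}, {x₂}, {x₃}, {x₁, x₂}, {x₁, x₃}, {x₂, x₃}, X }

Working:
Seed the family with 𝒞 together with ∅ and X: { ∅, {x₂}, {x₁, x₂}, X }.
Step 1. New:
  {x₃}  = {x₁, x₂}ᶜ
  {x₁, x₃}  = {x₂}ᶜ
  — 6 sets.
Step 2 adds 1:
  {x₂, x₃}  = {x₃} ∪ {x₂}
  — 7 sets.
Step 3 (1 new):
  {x₁}  = {x₂, x₃}ᶜ
  — 8 sets.
Step 4: no new sets; the family is a σ-algebra.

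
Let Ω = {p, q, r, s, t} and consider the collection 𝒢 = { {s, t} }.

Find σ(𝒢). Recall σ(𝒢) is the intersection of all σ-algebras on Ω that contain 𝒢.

Start: 𝒢 ∪ {∅, Ω} = { {}, {s, t}, Ω }.
Iteration 1: +1 →
  {p, q, r}  = complement {s, t}
  — 4 sets.
After Iteration 2 the family is unchanged; done.

Therefore σ(𝒢) = { {}, {s, t}, {p, q, r}, Ω } (|σ(𝒢)| = 4).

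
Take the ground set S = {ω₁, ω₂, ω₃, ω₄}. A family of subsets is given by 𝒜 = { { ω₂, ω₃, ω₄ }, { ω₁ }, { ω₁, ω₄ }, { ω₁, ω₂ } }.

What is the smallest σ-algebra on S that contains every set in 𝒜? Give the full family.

Initial family (6 sets): { {  }, { ω₁ }, { ω₁, ω₂ }, { ω₁, ω₄ }, { ω₂, ω₃, ω₄ }, S }.
Iteration 1 (3 new):
  { ω₂, ω₃ }  = complement { ω₁, ω₄ }
  { ω₃, ω₄ }  = complement { ω₁, ω₂ }
  { ω₁, ω₂, ω₄ }  = { ω₁, ω₄ } ∪ { ω₁, ω₂ }
  — 9 sets.
Iteration 2 (3 new):
  { ω₃ }  = complement { ω₁, ω₂, ω₄ }
  { ω₁, ω₂, ω₃ }  = { ω₁, ω₂ } ∪ { ω₂, ω₃ }
  { ω₁, ω₃, ω₄ }  = { ω₃, ω₄ } ∪ { ω₁, ω₄ }
  — 12 sets.
Iteration 3 (3 new):
  { ω₂ }  = complement { ω₁, ω₃, ω₄ }
  { ω₄ }  = complement { ω₁, ω₂, ω₃ }
  { ω₁, ω₃ }  = { ω₃ } ∪ { ω₁ }
  — 15 sets.
Iteration 4 adds 1:
  { ω₂, ω₄ }  = complement { ω₁, ω₃ }
  — 16 sets.
Iteration 5: already closed under ᶜ and ∪.

Hence σ(𝒜) has 16 members: { {  }, { ω₁ }, { ω₂ }, { ω₃ }, { ω₄ }, { ω₁, ω₂ }, { ω₁, ω₃ }, { ω₁, ω₄ }, { ω₂, ω₃ }, { ω₂, ω₄ }, { ω₃, ω₄ }, { ω₁, ω₂, ω₃ }, { ω₁, ω₂, ω₄ }, { ω₁, ω₃, ω₄ }, { ω₂, ω₃, ω₄ }, S }.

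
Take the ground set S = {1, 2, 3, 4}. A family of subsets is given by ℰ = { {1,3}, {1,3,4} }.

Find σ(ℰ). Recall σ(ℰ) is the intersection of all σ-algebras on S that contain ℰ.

|σ(ℰ)| = 8.  σ(ℰ) = { ∅, {2}, {4}, {1,3}, {2,4}, {1,2,3}, {1,3,4}, S }

Trace:
Begin from { ∅, {1,3}, {1,3,4}, S } (that is, ℰ plus ∅ and S).
Step 1 adds 2:
  {2}  = S∖{1,3,4}
  {2,4}  = S∖{1,3}
  — 6 sets.
Step 2: +1 →
  {1,2,3}  = {1,3} ∪ {2}
  — 7 sets.
Step 3. New:
  {4}  = S∖{1,2,3}
  — 8 sets.
After Step 4 the family is unchanged; done.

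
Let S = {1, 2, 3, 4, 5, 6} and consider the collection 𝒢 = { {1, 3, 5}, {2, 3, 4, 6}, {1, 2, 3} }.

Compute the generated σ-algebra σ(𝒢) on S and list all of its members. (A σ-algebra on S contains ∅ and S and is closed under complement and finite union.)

|σ(𝒢)| = 32.  σ(𝒢) = { {}, {1}, {2}, {3}, {5}, {1, 2}, {1, 3}, {1, 5}, {2, 3}, {2, 5}, {3, 5}, {4, 6}, {1, 2, 3}, {1, 2, 5}, {1, 3, 5}, {1, 4, 6}, {2, 3, 5}, {2, 4, 6}, {3, 4, 6}, {4, 5, 6}, {1, 2, 3, 5}, {1, 2, 4, 6}, {1, 3, 4, 6}, {1, 4, 5, 6}, {2, 3, 4, 6}, {2, 4, 5, 6}, {3, 4, 5, 6}, {1, 2, 3, 4, 6}, {1, 2, 4, 5, 6}, {1, 3, 4, 5, 6}, {2, 3, 4, 5, 6}, S }

Derivation:
Take S₀ = 𝒢 ∪ {∅, S} = { {}, {1, 2, 3}, {1, 3, 5}, {2, 3, 4, 6}, S }.
Round 1 adds 5:
  {1, 5}  = {2, 3, 4, 6}ᶜ
  {2, 4, 6}  = {1, 3, 5}ᶜ
  {4, 5, 6}  = {1, 2, 3}ᶜ
  {1, 2, 3, 5}  = {1, 2, 3} ∪ {1, 3, 5}
  {1, 2, 3, 4, 6}  = {1, 2, 3} ∪ {2, 3, 4, 6}
  — 10 sets.
Round 2: 7 new —
  {5}  = {1, 2, 3, 4, 6}ᶜ
  {4, 6}  = {1, 2, 3, 5}ᶜ
  {1, 4, 5, 6}  = {1, 5} ∪ {4, 5, 6}
  {2, 4, 5, 6}  = {2, 4, 6} ∪ {4, 5, 6}
  {1, 2, 4, 5, 6}  = {2, 4, 6} ∪ {1, 5}
  {1, 3, 4, 5, 6}  = {1, 3, 5} ∪ {4, 5, 6}
  {2, 3, 4, 5, 6}  = {2, 3, 4, 6} ∪ {4, 5, 6}
  — 17 sets.
Round 3. New:
  {1}  = {2, 3, 4, 5, 6}ᶜ
  {2}  = {1, 3, 4, 5, 6}ᶜ
  {3}  = {1, 2, 4, 5, 6}ᶜ
  {1, 3}  = {2, 4, 5, 6}ᶜ
  {2, 3}  = {1, 4, 5, 6}ᶜ
  — 22 sets.
Round 4 (10 new):
  {1, 2}  = {2} ∪ {1}
  {2, 5}  = {2} ∪ {5}
  {3, 5}  = {5} ∪ {3}
  {1, 2, 5}  = {2} ∪ {1, 5}
  {1, 4, 6}  = {4, 6} ∪ {1}
  {2, 3, 5}  = {5} ∪ {2, 3}
  {3, 4, 6}  = {3} ∪ {4, 6}
  {1, 2, 4, 6}  = {2, 4, 6} ∪ {1}
  {1, 3, 4, 6}  = {1, 3} ∪ {4, 6}
  {3, 4, 5, 6}  = {3} ∪ {4, 5, 6}
  — 32 sets.
After Round 5 the family is unchanged; done.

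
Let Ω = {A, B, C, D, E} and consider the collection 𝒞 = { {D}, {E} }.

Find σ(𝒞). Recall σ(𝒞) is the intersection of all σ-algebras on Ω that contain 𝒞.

Initial family (4 sets): { {}, {D}, {E}, Ω }.
Iteration 1. New:
  {D, E}  = {D} ∪ {E}
  {A, B, C, D}  = complement {E}
  {A, B, C, E}  = complement {D}
  |family| = 7
Iteration 2 adds 1:
  {A, B, C}  = complement {D, E}
  |family| = 8
After Iteration 3 the family is unchanged; done.

Therefore σ(𝒞) = { {}, {D}, {E}, {D, E}, {A, B, C}, {A, B, C, D}, {A, B, C, E}, Ω } (|σ(𝒞)| = 8).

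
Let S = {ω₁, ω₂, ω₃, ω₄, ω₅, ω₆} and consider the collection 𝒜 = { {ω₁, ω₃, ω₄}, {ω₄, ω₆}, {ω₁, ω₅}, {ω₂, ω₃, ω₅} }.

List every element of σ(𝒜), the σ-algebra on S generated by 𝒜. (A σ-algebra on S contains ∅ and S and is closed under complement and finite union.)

Begin from { ∅, {ω₁, ω₅}, {ω₄, ω₆}, {ω₁, ω₃, ω₄}, {ω₂, ω₃, ω₅}, S } (that is, 𝒜 plus ∅ and S).
Round 1: +9 →
  {ω₁, ω₄, ω₆}  = S∖{ω₂, ω₃, ω₅}
  {ω₂, ω₅, ω₆}  = S∖{ω₁, ω₃, ω₄}
  {ω₁, ω₂, ω₃, ω₅}  = S∖{ω₄, ω₆}
  {ω₁, ω₃, ω₄, ω₅}  = {ω₁, ω₃, ω₄} ∪ {ω₁, ω₅}
  {ω₁, ω₃, ω₄, ω₆}  = {ω₁, ω₃, ω₄} ∪ {ω₄, ω₆}
  {ω₁, ω₄, ω₅, ω₆}  = {ω₁, ω₅} ∪ {ω₄, ω₆}
  {ω₂, ω₃, ω₄, ω₆}  = S∖{ω₁, ω₅}
  {ω₁, ω₂, ω₃, ω₄, ω₅}  = {ω₁, ω₃, ω₄} ∪ {ω₂, ω₃, ω₅}
  {ω₂, ω₃, ω₄, ω₅, ω₆}  = {ω₂, ω₃, ω₅} ∪ {ω₄, ω₆}
  |family| = 15
Round 2: +12 →
  {ω₁}  = S∖{ω₂, ω₃, ω₄, ω₅, ω₆}
  {ω₆}  = S∖{ω₁, ω₂, ω₃, ω₄, ω₅}
  {ω₂, ω₃}  = S∖{ω₁, ω₄, ω₅, ω₆}
  {ω₂, ω₅}  = S∖{ω₁, ω₃, ω₄, ω₆}
  {ω₂, ω₆}  = S∖{ω₁, ω₃, ω₄, ω₅}
  {ω₁, ω₂, ω₅, ω₆}  = {ω₂, ω₅, ω₆} ∪ {ω₁, ω₅}
  {ω₂, ω₃, ω₅, ω₆}  = {ω₂, ω₅, ω₆} ∪ {ω₂, ω₃, ω₅}
  {ω₂, ω₄, ω₅, ω₆}  = {ω₂, ω₅, ω₆} ∪ {ω₄, ω₆}
  {ω₁, ω₂, ω₃, ω₄, ω₆}  = {ω₁, ω₄, ω₆} ∪ {ω₂, ω₃, ω₄, ω₆}
  {ω₁, ω₂, ω₃, ω₅, ω₆}  = {ω₂, ω₅, ω₆} ∪ {ω₁, ω₂, ω₃, ω₅}
  {ω₁, ω₂, ω₄, ω₅, ω₆}  = {ω₁, ω₄, ω₅, ω₆} ∪ {ω₂, ω₅, ω₆}
  {ω₁, ω₃, ω₄, ω₅, ω₆}  = {ω₁, ω₄, ω₅, ω₆} ∪ {ω₁, ω₃, ω₄}
  |family| = 27
Round 3 adds 16:
  {ω₂}  = S∖{ω₁, ω₃, ω₄, ω₅, ω₆}
  {ω₃}  = S∖{ω₁, ω₂, ω₄, ω₅, ω₆}
  {ω₄}  = S∖{ω₁, ω₂, ω₃, ω₅, ω₆}
  {ω₅}  = S∖{ω₁, ω₂, ω₃, ω₄, ω₆}
  {ω₁, ω₃}  = S∖{ω₂, ω₄, ω₅, ω₆}
  {ω₁, ω₄}  = S∖{ω₂, ω₃, ω₅, ω₆}
  {ω₁, ω₆}  = {ω₆} ∪ {ω₁}
  {ω₃, ω₄}  = S∖{ω₁, ω₂, ω₅, ω₆}
  {ω₁, ω₂, ω₃}  = {ω₂, ω₃} ∪ {ω₁}
  {ω₁, ω₂, ω₅}  = {ω₂, ω₅} ∪ {ω₁, ω₅}
  {ω₁, ω₂, ω₆}  = {ω₂, ω₆} ∪ {ω₁}
  {ω₁, ω₅, ω₆}  = {ω₁, ω₅} ∪ {ω₆}
  {ω₂, ω₃, ω₆}  = {ω₂, ω₆} ∪ {ω₂, ω₃}
  {ω₂, ω₄, ω₆}  = {ω₄, ω₆} ∪ {ω₂, ω₆}
  {ω₁, ω₂, ω₃, ω₄}  = {ω₁, ω₃, ω₄} ∪ {ω₂, ω₃}
  {ω₁, ω₂, ω₄, ω₆}  = {ω₁, ω₄, ω₆} ∪ {ω₂, ω₆}
  |family| = 43
Round 4: +19 →
  {ω₁, ω₂}  = {ω₂} ∪ {ω₁}
  {ω₂, ω₄}  = {ω₂} ∪ {ω₄}
  {ω₃, ω₅}  = S∖{ω₁, ω₂, ω₄, ω₆}
  {ω₃, ω₆}  = {ω₃} ∪ {ω₆}
  {ω₄, ω₅}  = {ω₄} ∪ {ω₅}
  {ω₅, ω₆}  = S∖{ω₁, ω₂, ω₃, ω₄}
  {ω₁, ω₂, ω₄}  = {ω₂} ∪ {ω₁, ω₄}
  {ω₁, ω₃, ω₅}  = S∖{ω₂, ω₄, ω₆}
  {ω₁, ω₃, ω₆}  = {ω₁, ω₆} ∪ {ω₁, ω₃}
  {ω₁, ω₄, ω₅}  = S∖{ω₂, ω₃, ω₆}
  {ω₂, ω₃, ω₄}  = S∖{ω₁, ω₅, ω₆}
  {ω₂, ω₄, ω₅}  = {ω₄} ∪ {ω₂, ω₅}
  {ω₃, ω₄, ω₅}  = S∖{ω₁, ω₂, ω₆}
  {ω₃, ω₄, ω₆}  = S∖{ω₁, ω₂, ω₅}
  {ω₄, ω₅, ω₆}  = S∖{ω₁, ω₂, ω₃}
  {ω₁, ω₂, ω₃, ω₆}  = {ω₁, ω₆} ∪ {ω₁, ω₂, ω₃}
  {ω₁, ω₂, ω₄, ω₅}  = {ω₁, ω₂, ω₅} ∪ {ω₄}
  {ω₁, ω₃, ω₅, ω₆}  = {ω₁, ω₅, ω₆} ∪ {ω₁, ω₃}
  {ω₂, ω₃, ω₄, ω₅}  = S∖{ω₁, ω₆}
  |family| = 62
Round 5: 2 new —
  {ω₃, ω₅, ω₆}  = S∖{ω₁, ω₂, ω₄}
  {ω₃, ω₄, ω₅, ω₆}  = S∖{ω₁, ω₂}
  |family| = 64
Round 6: closed — nothing new.

Therefore σ(𝒜) = { ∅, {ω₁}, {ω₂}, {ω₃}, {ω₄}, {ω₅}, {ω₆}, {ω₁, ω₂}, {ω₁, ω₃}, {ω₁, ω₄}, {ω₁, ω₅}, {ω₁, ω₆}, {ω₂, ω₃}, {ω₂, ω₄}, {ω₂, ω₅}, {ω₂, ω₆}, {ω₃, ω₄}, {ω₃, ω₅}, {ω₃, ω₆}, {ω₄, ω₅}, {ω₄, ω₆}, {ω₅, ω₆}, {ω₁, ω₂, ω₃}, {ω₁, ω₂, ω₄}, {ω₁, ω₂, ω₅}, {ω₁, ω₂, ω₆}, {ω₁, ω₃, ω₄}, {ω₁, ω₃, ω₅}, {ω₁, ω₃, ω₆}, {ω₁, ω₄, ω₅}, {ω₁, ω₄, ω₆}, {ω₁, ω₅, ω₆}, {ω₂, ω₃, ω₄}, {ω₂, ω₃, ω₅}, {ω₂, ω₃, ω₆}, {ω₂, ω₄, ω₅}, {ω₂, ω₄, ω₆}, {ω₂, ω₅, ω₆}, {ω₃, ω₄, ω₅}, {ω₃, ω₄, ω₆}, {ω₃, ω₅, ω₆}, {ω₄, ω₅, ω₆}, {ω₁, ω₂, ω₃, ω₄}, {ω₁, ω₂, ω₃, ω₅}, {ω₁, ω₂, ω₃, ω₆}, {ω₁, ω₂, ω₄, ω₅}, {ω₁, ω₂, ω₄, ω₆}, {ω₁, ω₂, ω₅, ω₆}, {ω₁, ω₃, ω₄, ω₅}, {ω₁, ω₃, ω₄, ω₆}, {ω₁, ω₃, ω₅, ω₆}, {ω₁, ω₄, ω₅, ω₆}, {ω₂, ω₃, ω₄, ω₅}, {ω₂, ω₃, ω₄, ω₆}, {ω₂, ω₃, ω₅, ω₆}, {ω₂, ω₄, ω₅, ω₆}, {ω₃, ω₄, ω₅, ω₆}, {ω₁, ω₂, ω₃, ω₄, ω₅}, {ω₁, ω₂, ω₃, ω₄, ω₆}, {ω₁, ω₂, ω₃, ω₅, ω₆}, {ω₁, ω₂, ω₄, ω₅, ω₆}, {ω₁, ω₃, ω₄, ω₅, ω₆}, {ω₂, ω₃, ω₄, ω₅, ω₆}, S } (|σ(𝒜)| = 64).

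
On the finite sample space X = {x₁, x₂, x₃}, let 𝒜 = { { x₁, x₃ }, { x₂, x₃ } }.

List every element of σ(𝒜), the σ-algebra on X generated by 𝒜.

Answer: σ(𝒜) = { {  }, { x₁ }, { x₂ }, { x₃ }, { x₁, x₂ }, { x₁, x₃ }, { x₂, x₃ }, X }

Derivation:
Seed the family with 𝒜 together with ∅ and X: { {  }, { x₁, x₃ }, { x₂, x₃ }, X }.
Pass 1: +2 →
  { x₁ }  = ᶜ of { x₂, x₃ }
  { x₂ }  = ᶜ of { x₁, x₃ }
  (now 6)
Pass 2: 1 new —
  { x₁, x₂ }  = { x₂ } ∪ { x₁ }
  (now 7)
Pass 3 (1 new):
  { x₃ }  = ᶜ of { x₁, x₂ }
  (now 8)
Pass 4 adds nothing — fixpoint reached.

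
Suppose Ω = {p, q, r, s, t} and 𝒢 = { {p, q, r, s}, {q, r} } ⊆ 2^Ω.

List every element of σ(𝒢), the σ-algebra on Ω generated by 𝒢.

|σ(𝒢)| = 8.  σ(𝒢) = { ∅, {t}, {p, s}, {q, r}, {p, s, t}, {q, r, t}, {p, q, r, s}, Ω }

Trace:
Begin from { ∅, {q, r}, {p, q, r, s}, Ω } (that is, 𝒢 plus ∅ and Ω).
Iteration 1. New:
  {t}  = {p, q, r, s}ᶜ
  {p, s, t}  = {q, r}ᶜ
  — 6 sets.
Iteration 2: 1 new —
  {q, r, t}  = {q, r} ∪ {t}
  — 7 sets.
Iteration 3 adds 1:
  {p, s}  = {q, r, t}ᶜ
  — 8 sets.
Iteration 4 adds nothing — fixpoint reached.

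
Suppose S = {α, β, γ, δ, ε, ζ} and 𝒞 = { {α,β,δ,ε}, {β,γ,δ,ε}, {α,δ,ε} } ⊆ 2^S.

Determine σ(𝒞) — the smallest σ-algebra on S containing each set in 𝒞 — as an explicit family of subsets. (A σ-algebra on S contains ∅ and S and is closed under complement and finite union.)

σ(𝒞) (32 sets): { {}, {α}, {β}, {γ}, {ζ}, {α,β}, {α,γ}, {α,ζ}, {β,γ}, {β,ζ}, {γ,ζ}, {δ,ε}, {α,β,γ}, {α,β,ζ}, {α,γ,ζ}, {α,δ,ε}, {β,γ,ζ}, {β,δ,ε}, {γ,δ,ε}, {δ,ε,ζ}, {α,β,γ,ζ}, {α,β,δ,ε}, {α,γ,δ,ε}, {α,δ,ε,ζ}, {β,γ,δ,ε}, {β,δ,ε,ζ}, {γ,δ,ε,ζ}, {α,β,γ,δ,ε}, {α,β,δ,ε,ζ}, {α,γ,δ,ε,ζ}, {β,γ,δ,ε,ζ}, S }

Working:
Start: 𝒞 ∪ {∅, S} = { {}, {α,δ,ε}, {α,β,δ,ε}, {β,γ,δ,ε}, S }.
Round 1 (4 new):
  {α,ζ}  = ᶜ of {β,γ,δ,ε}
  {γ,ζ}  = ᶜ of {α,β,δ,ε}
  {β,γ,ζ}  = ᶜ of {α,δ,ε}
  {α,β,γ,δ,ε}  = {α,δ,ε} ∪ {β,γ,δ,ε}
  |family| = 9
Round 2 adds 7:
  {ζ}  = ᶜ of {α,β,γ,δ,ε}
  {α,γ,ζ}  = {α,ζ} ∪ {γ,ζ}
  {α,β,γ,ζ}  = {α,ζ} ∪ {β,γ,ζ}
  {α,δ,ε,ζ}  = {α,δ,ε} ∪ {α,ζ}
  {α,β,δ,ε,ζ}  = {α,ζ} ∪ {α,β,δ,ε}
  {α,γ,δ,ε,ζ}  = {α,δ,ε} ∪ {γ,ζ}
  {β,γ,δ,ε,ζ}  = {β,γ,ζ} ∪ {β,γ,δ,ε}
  |family| = 16
Round 3 (6 new):
  {α}  = ᶜ of {β,γ,δ,ε,ζ}
  {β}  = ᶜ of {α,γ,δ,ε,ζ}
  {γ}  = ᶜ of {α,β,δ,ε,ζ}
  {β,γ}  = ᶜ of {α,δ,ε,ζ}
  {δ,ε}  = ᶜ of {α,β,γ,ζ}
  {β,δ,ε}  = ᶜ of {α,γ,ζ}
  |family| = 22
Round 4: +10 →
  {α,β}  = {β} ∪ {α}
  {α,γ}  = {γ} ∪ {α}
  {β,ζ}  = {β} ∪ {ζ}
  {α,β,γ}  = {β,γ} ∪ {α}
  {α,β,ζ}  = {α,ζ} ∪ {β}
  {γ,δ,ε}  = {δ,ε} ∪ {γ}
  {δ,ε,ζ}  = {ζ} ∪ {δ,ε}
  {α,γ,δ,ε}  = {α,δ,ε} ∪ {γ}
  {β,δ,ε,ζ}  = {ζ} ∪ {β,δ,ε}
  {γ,δ,ε,ζ}  = {δ,ε} ∪ {γ,ζ}
  |family| = 32
Round 5 adds nothing — fixpoint reached.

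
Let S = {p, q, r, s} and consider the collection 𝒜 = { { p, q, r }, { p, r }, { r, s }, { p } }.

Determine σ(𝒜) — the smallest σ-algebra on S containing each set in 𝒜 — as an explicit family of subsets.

σ(𝒜) = { {  }, { p }, { q }, { r }, { s }, { p, q }, { p, r }, { p, s }, { q, r }, { q, s }, { r, s }, { p, q, r }, { p, q, s }, { p, r, s }, { q, r, s }, S }

Derivation:
Begin from { {  }, { p }, { p, r }, { r, s }, { p, q, r }, S } (that is, 𝒜 plus ∅ and S).
Pass 1 adds 5:
  { s }  = ᶜ of { p, q, r }
  { p, q }  = ᶜ of { r, s }
  { q, s }  = ᶜ of { p, r }
  { p, r, s }  = { r, s } ∪ { p, r }
  { q, r, s }  = ᶜ of { p }
  (now 11)
Pass 2 (3 new):
  { q }  = ᶜ of { p, r, s }
  { p, s }  = { s } ∪ { p }
  { p, q, s }  = { p, q } ∪ { s }
  (now 14)
Pass 3 (2 new):
  { r }  = ᶜ of { p, q, s }
  { q, r }  = ᶜ of { p, s }
  (now 16)
Pass 4: no new sets; the family is a σ-algebra.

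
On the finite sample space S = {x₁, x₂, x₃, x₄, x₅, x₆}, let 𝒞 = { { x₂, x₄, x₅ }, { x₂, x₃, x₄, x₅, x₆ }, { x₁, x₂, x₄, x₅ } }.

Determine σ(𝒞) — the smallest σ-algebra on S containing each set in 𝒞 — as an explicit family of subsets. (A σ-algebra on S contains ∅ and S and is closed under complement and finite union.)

Answer: σ(𝒞) = { {}, { x₁ }, { x₃, x₆ }, { x₁, x₃, x₆ }, { x₂, x₄, x₅ }, { x₁, x₂, x₄, x₅ }, { x₂, x₃, x₄, x₅, x₆ }, S }

Working:
Take S₀ = 𝒞 ∪ {∅, S} = { {}, { x₂, x₄, x₅ }, { x₁, x₂, x₄, x₅ }, { x₂, x₃, x₄, x₅, x₆ }, S }.
Step 1: +3 →
  { x₁ }  = ᶜ of { x₂, x₃, x₄, x₅, x₆ }
  { x₃, x₆ }  = ᶜ of { x₁, x₂, x₄, x₅ }
  { x₁, x₃, x₆ }  = ᶜ of { x₂, x₄, x₅ }
  — 8 sets.
Step 2 adds nothing — fixpoint reached.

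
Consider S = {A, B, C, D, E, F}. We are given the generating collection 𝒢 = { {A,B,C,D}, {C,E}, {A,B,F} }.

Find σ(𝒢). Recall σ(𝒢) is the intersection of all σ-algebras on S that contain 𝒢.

Seed the family with 𝒢 together with ∅ and S: { {}, {C,E}, {A,B,F}, {A,B,C,D}, S }.
Step 1 (6 new):
  {E,F}  = complement {A,B,C,D}
  {C,D,E}  = complement {A,B,F}
  {A,B,D,F}  = complement {C,E}
  {A,B,C,D,E}  = {C,E} ∪ {A,B,C,D}
  {A,B,C,D,F}  = {A,B,F} ∪ {A,B,C,D}
  {A,B,C,E,F}  = {C,E} ∪ {A,B,F}
  [11 total]
Step 2 adds 7:
  {D}  = complement {A,B,C,E,F}
  {E}  = complement {A,B,C,D,F}
  {F}  = complement {A,B,C,D,E}
  {C,E,F}  = {E,F} ∪ {C,E}
  {A,B,E,F}  = {E,F} ∪ {A,B,F}
  {C,D,E,F}  = {C,D,E} ∪ {E,F}
  {A,B,D,E,F}  = {A,B,D,F} ∪ {E,F}
  [18 total]
Step 3: +7 →
  {C}  = complement {A,B,D,E,F}
  {A,B}  = complement {C,D,E,F}
  {C,D}  = complement {A,B,E,F}
  {D,E}  = {D} ∪ {E}
  {D,F}  = {D} ∪ {F}
  {A,B,D}  = complement {C,E,F}
  {D,E,F}  = {E,F} ∪ {D}
  [25 total]
Step 4 adds 7:
  {C,F}  = {F} ∪ {C}
  {A,B,C}  = complement {D,E,F}
  {A,B,E}  = {A,B} ∪ {E}
  {C,D,F}  = {C,D} ∪ {F}
  {A,B,C,E}  = complement {D,F}
  {A,B,C,F}  = complement {D,E}
  {A,B,D,E}  = {A,B} ∪ {D,E}
  [32 total]
After Step 5 the family is unchanged; done.

Hence σ(𝒢) has 32 members: { {}, {C}, {D}, {E}, {F}, {A,B}, {C,D}, {C,E}, {C,F}, {D,E}, {D,F}, {E,F}, {A,B,C}, {A,B,D}, {A,B,E}, {A,B,F}, {C,D,E}, {C,D,F}, {C,E,F}, {D,E,F}, {A,B,C,D}, {A,B,C,E}, {A,B,C,F}, {A,B,D,E}, {A,B,D,F}, {A,B,E,F}, {C,D,E,F}, {A,B,C,D,E}, {A,B,C,D,F}, {A,B,C,E,F}, {A,B,D,E,F}, S }.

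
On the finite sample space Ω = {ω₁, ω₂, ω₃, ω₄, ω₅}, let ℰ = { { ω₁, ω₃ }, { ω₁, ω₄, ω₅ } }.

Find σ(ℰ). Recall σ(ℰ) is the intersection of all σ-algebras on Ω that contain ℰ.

σ(ℰ) (16 sets): { {  }, { ω₁ }, { ω₂ }, { ω₃ }, { ω₁, ω₂ }, { ω₁, ω₃ }, { ω₂, ω₃ }, { ω₄, ω₅ }, { ω₁, ω₂, ω₃ }, { ω₁, ω₄, ω₅ }, { ω₂, ω₄, ω₅ }, { ω₃, ω₄, ω₅ }, { ω₁, ω₂, ω₄, ω₅ }, { ω₁, ω₃, ω₄, ω₅ }, { ω₂, ω₃, ω₄, ω₅ }, Ω }

Working:
Take S₀ = ℰ ∪ {∅, Ω} = { {  }, { ω₁, ω₃ }, { ω₁, ω₄, ω₅ }, Ω }.
Round 1: 3 new —
  { ω₂, ω₃ }  = { ω₁, ω₄, ω₅ }ᶜ
  { ω₂, ω₄, ω₅ }  = { ω₁, ω₃ }ᶜ
  { ω₁, ω₃, ω₄, ω₅ }  = { ω₁, ω₃ } ∪ { ω₁, ω₄, ω₅ }
  (now 7)
Round 2: 4 new —
  { ω₂ }  = { ω₁, ω₃, ω₄, ω₅ }ᶜ
  { ω₁, ω₂, ω₃ }  = { ω₂, ω₃ } ∪ { ω₁, ω₃ }
  { ω₁, ω₂, ω₄, ω₅ }  = { ω₁, ω₄, ω₅ } ∪ { ω₂, ω₄, ω₅ }
  { ω₂, ω₃, ω₄, ω₅ }  = { ω₂, ω₃ } ∪ { ω₂, ω₄, ω₅ }
  (now 11)
Round 3: +3 →
  { ω₁ }  = { ω₂, ω₃, ω₄, ω₅ }ᶜ
  { ω₃ }  = { ω₁, ω₂, ω₄, ω₅ }ᶜ
  { ω₄, ω₅ }  = { ω₁, ω₂, ω₃ }ᶜ
  (now 14)
Round 4: 2 new —
  { ω₁, ω₂ }  = { ω₂ } ∪ { ω₁ }
  { ω₃, ω₄, ω₅ }  = { ω₄, ω₅ } ∪ { ω₃ }
  (now 16)
Round 5 adds nothing — fixpoint reached.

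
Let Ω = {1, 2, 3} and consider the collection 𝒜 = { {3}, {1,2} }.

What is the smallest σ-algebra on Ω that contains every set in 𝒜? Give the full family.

σ(𝒜) = { {}, {3}, {1,2}, Ω }

Trace:
Take S₀ = 𝒜 ∪ {∅, Ω} = { {}, {3}, {1,2}, Ω }.
Pass 1 adds nothing — fixpoint reached.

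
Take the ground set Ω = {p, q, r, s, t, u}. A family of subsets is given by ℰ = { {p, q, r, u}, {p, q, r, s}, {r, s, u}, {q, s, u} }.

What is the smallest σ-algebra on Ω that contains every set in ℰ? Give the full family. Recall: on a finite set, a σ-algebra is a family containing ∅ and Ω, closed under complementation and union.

Take S₀ = ℰ ∪ {∅, Ω} = { {}, {q, s, u}, {r, s, u}, {p, q, r, s}, {p, q, r, u}, Ω }.
Iteration 1. New:
  {s, t}  = {p, q, r, u}ᶜ
  {t, u}  = {p, q, r, s}ᶜ
  {p, q, t}  = {r, s, u}ᶜ
  {p, r, t}  = {q, s, u}ᶜ
  {q, r, s, u}  = {q, s, u} ∪ {r, s, u}
  {p, q, r, s, u}  = {q, s, u} ∪ {p, q, r, s}
  (now 12)
Iteration 2: 15 new —
  {t}  = {p, q, r, s, u}ᶜ
  {p, t}  = {q, r, s, u}ᶜ
  {s, t, u}  = {t, u} ∪ {s, t}
  {p, q, r, t}  = {p, r, t} ∪ {p, q, t}
  {p, q, s, t}  = {s, t} ∪ {p, q, t}
  {p, q, t, u}  = {t, u} ∪ {p, q, t}
  {p, r, s, t}  = {p, r, t} ∪ {s, t}
  {p, r, t, u}  = {t, u} ∪ {p, r, t}
  {q, s, t, u}  = {q, s, u} ∪ {t, u}
  {r, s, t, u}  = {t, u} ∪ {r, s, u}
  {p, q, r, s, t}  = {p, r, t} ∪ {p, q, r, s}
  {p, q, r, t, u}  = {t, u} ∪ {p, q, r, u}
  {p, q, s, t, u}  = {q, s, u} ∪ {p, q, t}
  {p, r, s, t, u}  = {p, r, t} ∪ {r, s, u}
  {q, r, s, t, u}  = {t, u} ∪ {q, r, s, u}
  (now 27)
Iteration 3 (16 new):
  {p}  = {q, r, s, t, u}ᶜ
  {q}  = {p, r, s, t, u}ᶜ
  {r}  = {p, q, s, t, u}ᶜ
  {s}  = {p, q, r, t, u}ᶜ
  {u}  = {p, q, r, s, t}ᶜ
  {p, q}  = {r, s, t, u}ᶜ
  {p, r}  = {q, s, t, u}ᶜ
  {q, s}  = {p, r, t, u}ᶜ
  {q, u}  = {p, r, s, t}ᶜ
  {r, s}  = {p, q, t, u}ᶜ
  {r, u}  = {p, q, s, t}ᶜ
  {s, u}  = {p, q, r, t}ᶜ
  {p, q, r}  = {s, t, u}ᶜ
  {p, s, t}  = {s, t} ∪ {p, t}
  {p, t, u}  = {t, u} ∪ {p, t}
  {p, s, t, u}  = {p, t} ∪ {s, t, u}
  (now 43)
Iteration 4: 18 new —
  {p, s}  = {s} ∪ {p}
  {p, u}  = {p} ∪ {u}
  {q, r}  = {p, s, t, u}ᶜ
  {q, t}  = {q} ∪ {t}
  {r, t}  = {r} ∪ {t}
  {p, q, s}  = {p, q} ∪ {s}
  {p, q, u}  = {p, q} ∪ {q, u}
  {p, r, s}  = {r, s} ∪ {p, r}
  {p, r, u}  = {p, r} ∪ {r, u}
  {p, s, u}  = {p} ∪ {s, u}
  {q, r, s}  = {p, t, u}ᶜ
  {q, r, u}  = {p, s, t}ᶜ
  {q, s, t}  = {q} ∪ {s, t}
  {q, t, u}  = {q} ∪ {t, u}
  {r, s, t}  = {r, s} ∪ {s, t}
  {r, t, u}  = {r} ∪ {t, u}
  {p, q, s, u}  = {q, s, u} ∪ {p, q}
  {p, r, s, u}  = {p, r} ∪ {r, s, u}
  (now 61)
Iteration 5 adds 3:
  {q, r, t}  = {p, s, u}ᶜ
  {q, r, s, t}  = {p, u}ᶜ
  {q, r, t, u}  = {p, s}ᶜ
  (now 64)
Iteration 6: stable.

σ(ℰ) = { {}, {p}, {q}, {r}, {s}, {t}, {u}, {p, q}, {p, r}, {p, s}, {p, t}, {p, u}, {q, r}, {q, s}, {q, t}, {q, u}, {r, s}, {r, t}, {r, u}, {s, t}, {s, u}, {t, u}, {p, q, r}, {p, q, s}, {p, q, t}, {p, q, u}, {p, r, s}, {p, r, t}, {p, r, u}, {p, s, t}, {p, s, u}, {p, t, u}, {q, r, s}, {q, r, t}, {q, r, u}, {q, s, t}, {q, s, u}, {q, t, u}, {r, s, t}, {r, s, u}, {r, t, u}, {s, t, u}, {p, q, r, s}, {p, q, r, t}, {p, q, r, u}, {p, q, s, t}, {p, q, s, u}, {p, q, t, u}, {p, r, s, t}, {p, r, s, u}, {p, r, t, u}, {p, s, t, u}, {q, r, s, t}, {q, r, s, u}, {q, r, t, u}, {q, s, t, u}, {r, s, t, u}, {p, q, r, s, t}, {p, q, r, s, u}, {p, q, r, t, u}, {p, q, s, t, u}, {p, r, s, t, u}, {q, r, s, t, u}, Ω }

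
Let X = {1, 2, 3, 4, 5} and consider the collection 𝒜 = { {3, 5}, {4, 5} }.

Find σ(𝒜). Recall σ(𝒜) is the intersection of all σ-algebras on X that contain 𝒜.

σ(𝒜) (16 sets): { {}, {3}, {4}, {5}, {1, 2}, {3, 4}, {3, 5}, {4, 5}, {1, 2, 3}, {1, 2, 4}, {1, 2, 5}, {3, 4, 5}, {1, 2, 3, 4}, {1, 2, 3, 5}, {1, 2, 4, 5}, X }

Working:
Take S₀ = 𝒜 ∪ {∅, X} = { {}, {3, 5}, {4, 5}, X }.
Iteration 1 (3 new):
  {1, 2, 3}  = ᶜ of {4, 5}
  {1, 2, 4}  = ᶜ of {3, 5}
  {3, 4, 5}  = {3, 5} ∪ {4, 5}
  — 7 sets.
Iteration 2. New:
  {1, 2}  = ᶜ of {3, 4, 5}
  {1, 2, 3, 4}  = {1, 2, 3} ∪ {1, 2, 4}
  {1, 2, 3, 5}  = {1, 2, 3} ∪ {3, 5}
  {1, 2, 4, 5}  = {4, 5} ∪ {1, 2, 4}
  — 11 sets.
Iteration 3 (3 new):
  {3}  = ᶜ of {1, 2, 4, 5}
  {4}  = ᶜ of {1, 2, 3, 5}
  {5}  = ᶜ of {1, 2, 3, 4}
  — 14 sets.
Iteration 4: 2 new —
  {3, 4}  = {3} ∪ {4}
  {1, 2, 5}  = {1, 2} ∪ {5}
  — 16 sets.
Iteration 5: stable.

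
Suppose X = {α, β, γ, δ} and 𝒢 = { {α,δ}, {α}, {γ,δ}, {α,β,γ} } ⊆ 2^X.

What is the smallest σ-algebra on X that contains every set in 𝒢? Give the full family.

|σ(𝒢)| = 16.  σ(𝒢) = { ∅, {α}, {β}, {γ}, {δ}, {α,β}, {α,γ}, {α,δ}, {β,γ}, {β,δ}, {γ,δ}, {α,β,γ}, {α,β,δ}, {α,γ,δ}, {β,γ,δ}, X }

Check:
Initial family (6 sets): { ∅, {α}, {α,δ}, {γ,δ}, {α,β,γ}, X }.
Step 1 adds 5:
  {δ}  = {α,β,γ}ᶜ
  {α,β}  = {γ,δ}ᶜ
  {β,γ}  = {α,δ}ᶜ
  {α,γ,δ}  = {γ,δ} ∪ {α,δ}
  {β,γ,δ}  = {α}ᶜ
  (now 11)
Step 2 adds 2:
  {β}  = {α,γ,δ}ᶜ
  {α,β,δ}  = {α,β} ∪ {α,δ}
  (now 13)
Step 3. New:
  {γ}  = {α,β,δ}ᶜ
  {β,δ}  = {δ} ∪ {β}
  (now 15)
Step 4 adds 1:
  {α,γ}  = {β,δ}ᶜ
  (now 16)
Step 5: closed — nothing new.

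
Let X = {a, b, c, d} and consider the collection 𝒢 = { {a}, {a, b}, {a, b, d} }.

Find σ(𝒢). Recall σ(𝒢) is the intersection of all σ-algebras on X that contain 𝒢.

σ(𝒢) (16 sets): { {}, {a}, {b}, {c}, {d}, {a, b}, {a, c}, {a, d}, {b, c}, {b, d}, {c, d}, {a, b, c}, {a, b, d}, {a, c, d}, {b, c, d}, X }

Derivation:
Seed the family with 𝒢 together with ∅ and X: { {}, {a}, {a, b}, {a, b, d}, X }.
Step 1: +3 →
  {c}  = ᶜ of {a, b, d}
  {c, d}  = ᶜ of {a, b}
  {b, c, d}  = ᶜ of {a}
  (now 8)
Step 2 (3 new):
  {a, c}  = {c} ∪ {a}
  {a, b, c}  = {c} ∪ {a, b}
  {a, c, d}  = {c, d} ∪ {a}
  (now 11)
Step 3. New:
  {b}  = ᶜ of {a, c, d}
  {d}  = ᶜ of {a, b, c}
  {b, d}  = ᶜ of {a, c}
  (now 14)
Step 4. New:
  {a, d}  = {d} ∪ {a}
  {b, c}  = {c} ∪ {b}
  (now 16)
Step 5 adds nothing — fixpoint reached.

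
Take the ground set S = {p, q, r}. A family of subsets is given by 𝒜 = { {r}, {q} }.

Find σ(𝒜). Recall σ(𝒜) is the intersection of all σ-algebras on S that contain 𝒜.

σ(𝒜) = { {}, {p}, {q}, {r}, {p, q}, {p, r}, {q, r}, S }

Working:
Begin from { {}, {q}, {r}, S } (that is, 𝒜 plus ∅ and S).
Step 1 adds 3:
  {p, q}  = S∖{r}
  {p, r}  = S∖{q}
  {q, r}  = {r} ∪ {q}
Step 2: +1 →
  {p}  = S∖{q, r}
Step 3 adds nothing — fixpoint reached.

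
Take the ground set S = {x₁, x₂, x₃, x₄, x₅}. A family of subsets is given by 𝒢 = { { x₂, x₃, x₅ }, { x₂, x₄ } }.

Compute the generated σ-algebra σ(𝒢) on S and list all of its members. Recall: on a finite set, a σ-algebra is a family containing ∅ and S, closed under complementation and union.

σ(𝒢) (16 sets): { {}, { x₁ }, { x₂ }, { x₄ }, { x₁, x₂ }, { x₁, x₄ }, { x₂, x₄ }, { x₃, x₅ }, { x₁, x₂, x₄ }, { x₁, x₃, x₅ }, { x₂, x₃, x₅ }, { x₃, x₄, x₅ }, { x₁, x₂, x₃, x₅ }, { x₁, x₃, x₄, x₅ }, { x₂, x₃, x₄, x₅ }, S }

Derivation:
Initial family (4 sets): { {}, { x₂, x₄ }, { x₂, x₃, x₅ }, S }.
Round 1: 3 new —
  { x₁, x₄ }  = ᶜ of { x₂, x₃, x₅ }
  { x₁, x₃, x₅ }  = ᶜ of { x₂, x₄ }
  { x₂, x₃, x₄, x₅ }  = { x₂, x₄ } ∪ { x₂, x₃, x₅ }
  |family| = 7
Round 2. New:
  { x₁ }  = ᶜ of { x₂, x₃, x₄, x₅ }
  { x₁, x₂, x₄ }  = { x₁, x₄ } ∪ { x₂, x₄ }
  { x₁, x₂, x₃, x₅ }  = { x₂, x₃, x₅ } ∪ { x₁, x₃, x₅ }
  { x₁, x₃, x₄, x₅ }  = { x₁, x₄ } ∪ { x₁, x₃, x₅ }
  |family| = 11
Round 3. New:
  { x₂ }  = ᶜ of { x₁, x₃, x₄, x₅ }
  { x₄ }  = ᶜ of { x₁, x₂, x₃, x₅ }
  { x₃, x₅ }  = ᶜ of { x₁, x₂, x₄ }
  |family| = 14
Round 4 adds 2:
  { x₁, x₂ }  = { x₂ } ∪ { x₁ }
  { x₃, x₄, x₅ }  = { x₄ } ∪ { x₃, x₅ }
  |family| = 16
Round 5: stable.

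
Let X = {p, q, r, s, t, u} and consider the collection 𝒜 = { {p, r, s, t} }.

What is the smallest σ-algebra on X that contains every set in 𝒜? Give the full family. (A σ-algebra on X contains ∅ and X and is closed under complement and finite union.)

σ(𝒜) = { {}, {q, u}, {p, r, s, t}, X }

Working:
Start: 𝒜 ∪ {∅, X} = { {}, {p, r, s, t}, X }.
Step 1. New:
  {q, u}  = complement {p, r, s, t}
  (now 4)
Step 2: closed — nothing new.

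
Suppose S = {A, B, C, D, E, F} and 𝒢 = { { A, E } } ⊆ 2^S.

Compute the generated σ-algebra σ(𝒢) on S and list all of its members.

Answer: σ(𝒢) = { {}, { A, E }, { B, C, D, F }, S }

Trace:
Seed the family with 𝒢 together with ∅ and S: { {}, { A, E }, S }.
Pass 1: 1 new —
  { B, C, D, F }  = S∖{ A, E }
  — 4 sets.
Pass 2: stable.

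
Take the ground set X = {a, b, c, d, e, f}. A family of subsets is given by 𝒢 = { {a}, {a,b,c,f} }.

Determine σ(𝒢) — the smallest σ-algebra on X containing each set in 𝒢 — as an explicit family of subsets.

σ(𝒢) (8 sets): { {}, {a}, {d,e}, {a,d,e}, {b,c,f}, {a,b,c,f}, {b,c,d,e,f}, X }

Working:
Take S₀ = 𝒢 ∪ {∅, X} = { {}, {a}, {a,b,c,f}, X }.
Step 1: +2 →
  {d,e}  = {a,b,c,f}ᶜ
  {b,c,d,e,f}  = {a}ᶜ
  |family| = 6
Step 2: +1 →
  {a,d,e}  = {d,e} ∪ {a}
  |family| = 7
Step 3 adds 1:
  {b,c,f}  = {a,d,e}ᶜ
  |family| = 8
Step 4: stable.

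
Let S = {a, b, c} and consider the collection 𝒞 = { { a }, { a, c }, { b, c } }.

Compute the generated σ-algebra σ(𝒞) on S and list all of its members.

σ(𝒞) (8 sets): { ∅, { a }, { b }, { c }, { a, b }, { a, c }, { b, c }, S }

Check:
Seed the family with 𝒞 together with ∅ and S: { ∅, { a }, { a, c }, { b, c }, S }.
Iteration 1: 1 new —
  { b }  = ᶜ of { a, c }
Iteration 2. New:
  { a, b }  = { b } ∪ { a }
Iteration 3 (1 new):
  { c }  = ᶜ of { a, b }
Iteration 4: already closed under ᶜ and ∪.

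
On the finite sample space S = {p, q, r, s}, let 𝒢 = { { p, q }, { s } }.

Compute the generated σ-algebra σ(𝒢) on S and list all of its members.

Begin from { {  }, { s }, { p, q }, S } (that is, 𝒢 plus ∅ and S).
Iteration 1: +3 →
  { r, s }  = S∖{ p, q }
  { p, q, r }  = S∖{ s }
  { p, q, s }  = { p, q } ∪ { s }
  (now 7)
Iteration 2 adds 1:
  { r }  = S∖{ p, q, s }
  (now 8)
Iteration 3: already closed under ᶜ and ∪.

Hence σ(𝒢) has 8 members: { {  }, { r }, { s }, { p, q }, { r, s }, { p, q, r }, { p, q, s }, S }.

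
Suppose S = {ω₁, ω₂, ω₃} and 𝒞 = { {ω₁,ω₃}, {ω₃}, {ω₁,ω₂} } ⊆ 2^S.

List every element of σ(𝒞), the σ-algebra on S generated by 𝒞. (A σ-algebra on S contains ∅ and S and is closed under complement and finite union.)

Answer: σ(𝒞) = { ∅, {ω₁}, {ω₂}, {ω₃}, {ω₁,ω₂}, {ω₁,ω₃}, {ω₂,ω₃}, S }

Working:
Start: 𝒞 ∪ {∅, S} = { ∅, {ω₃}, {ω₁,ω₂}, {ω₁,ω₃}, S }.
Step 1. New:
  {ω₂}  = complement {ω₁,ω₃}
  — 6 sets.
Step 2. New:
  {ω₂,ω₃}  = {ω₃} ∪ {ω₂}
  — 7 sets.
Step 3 adds 1:
  {ω₁}  = complement {ω₂,ω₃}
  — 8 sets.
Step 4: already closed under ᶜ and ∪.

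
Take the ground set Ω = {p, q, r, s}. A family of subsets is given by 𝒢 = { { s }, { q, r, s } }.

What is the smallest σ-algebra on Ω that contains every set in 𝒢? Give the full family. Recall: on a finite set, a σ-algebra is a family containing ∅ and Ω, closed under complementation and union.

|σ(𝒢)| = 8.  σ(𝒢) = { {  }, { p }, { s }, { p, s }, { q, r }, { p, q, r }, { q, r, s }, Ω }

Working:
Initial family (4 sets): { {  }, { s }, { q, r, s }, Ω }.
Iteration 1. New:
  { p }  = complement { q, r, s }
  { p, q, r }  = complement { s }
  (now 6)
Iteration 2. New:
  { p, s }  = { s } ∪ { p }
  (now 7)
Iteration 3 adds 1:
  { q, r }  = complement { p, s }
  (now 8)
Iteration 4: closed — nothing new.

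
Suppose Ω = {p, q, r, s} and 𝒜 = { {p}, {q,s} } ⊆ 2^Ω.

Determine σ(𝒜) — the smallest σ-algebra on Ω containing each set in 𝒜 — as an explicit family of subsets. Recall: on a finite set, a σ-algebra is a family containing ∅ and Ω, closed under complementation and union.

|σ(𝒜)| = 8.  σ(𝒜) = { ∅, {p}, {r}, {p,r}, {q,s}, {p,q,s}, {q,r,s}, Ω }

Working:
Take S₀ = 𝒜 ∪ {∅, Ω} = { ∅, {p}, {q,s}, Ω }.
Iteration 1. New:
  {p,r}  = {q,s}ᶜ
  {p,q,s}  = {q,s} ∪ {p}
  {q,r,s}  = {p}ᶜ
  [7 total]
Iteration 2: 1 new —
  {r}  = {p,q,s}ᶜ
  [8 total]
Iteration 3: no new sets; the family is a σ-algebra.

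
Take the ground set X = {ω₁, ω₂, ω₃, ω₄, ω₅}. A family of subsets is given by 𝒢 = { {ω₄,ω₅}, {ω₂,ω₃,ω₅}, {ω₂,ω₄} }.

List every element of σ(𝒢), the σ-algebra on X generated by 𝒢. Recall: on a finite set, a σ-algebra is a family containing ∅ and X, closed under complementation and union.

σ(𝒢) (32 sets): { {}, {ω₁}, {ω₂}, {ω₃}, {ω₄}, {ω₅}, {ω₁,ω₂}, {ω₁,ω₃}, {ω₁,ω₄}, {ω₁,ω₅}, {ω₂,ω₃}, {ω₂,ω₄}, {ω₂,ω₅}, {ω₃,ω₄}, {ω₃,ω₅}, {ω₄,ω₅}, {ω₁,ω₂,ω₃}, {ω₁,ω₂,ω₄}, {ω₁,ω₂,ω₅}, {ω₁,ω₃,ω₄}, {ω₁,ω₃,ω₅}, {ω₁,ω₄,ω₅}, {ω₂,ω₃,ω₄}, {ω₂,ω₃,ω₅}, {ω₂,ω₄,ω₅}, {ω₃,ω₄,ω₅}, {ω₁,ω₂,ω₃,ω₄}, {ω₁,ω₂,ω₃,ω₅}, {ω₁,ω₂,ω₄,ω₅}, {ω₁,ω₃,ω₄,ω₅}, {ω₂,ω₃,ω₄,ω₅}, X }

Check:
Initial family (5 sets): { {}, {ω₂,ω₄}, {ω₄,ω₅}, {ω₂,ω₃,ω₅}, X }.
Pass 1 (5 new):
  {ω₁,ω₄}  = complement {ω₂,ω₃,ω₅}
  {ω₁,ω₂,ω₃}  = complement {ω₄,ω₅}
  {ω₁,ω₃,ω₅}  = complement {ω₂,ω₄}
  {ω₂,ω₄,ω₅}  = {ω₄,ω₅} ∪ {ω₂,ω₄}
  {ω₂,ω₃,ω₄,ω₅}  = {ω₄,ω₅} ∪ {ω₂,ω₃,ω₅}
  (now 10)
Pass 2: +8 →
  {ω₁}  = complement {ω₂,ω₃,ω₄,ω₅}
  {ω₁,ω₃}  = complement {ω₂,ω₄,ω₅}
  {ω₁,ω₂,ω₄}  = {ω₁,ω₄} ∪ {ω₂,ω₄}
  {ω₁,ω₄,ω₅}  = {ω₄,ω₅} ∪ {ω₁,ω₄}
  {ω₁,ω₂,ω₃,ω₄}  = {ω₁,ω₂,ω₃} ∪ {ω₁,ω₄}
  {ω₁,ω₂,ω₃,ω₅}  = {ω₁,ω₂,ω₃} ∪ {ω₁,ω₃,ω₅}
  {ω₁,ω₂,ω₄,ω₅}  = {ω₁,ω₄} ∪ {ω₂,ω₄,ω₅}
  {ω₁,ω₃,ω₄,ω₅}  = {ω₁,ω₃,ω₅} ∪ {ω₄,ω₅}
  (now 18)
Pass 3 (7 new):
  {ω₂}  = complement {ω₁,ω₃,ω₄,ω₅}
  {ω₃}  = complement {ω₁,ω₂,ω₄,ω₅}
  {ω₄}  = complement {ω₁,ω₂,ω₃,ω₅}
  {ω₅}  = complement {ω₁,ω₂,ω₃,ω₄}
  {ω₂,ω₃}  = complement {ω₁,ω₄,ω₅}
  {ω₃,ω₅}  = complement {ω₁,ω₂,ω₄}
  {ω₁,ω₃,ω₄}  = {ω₁,ω₄} ∪ {ω₁,ω₃}
  (now 25)
Pass 4: +6 →
  {ω₁,ω₂}  = {ω₂} ∪ {ω₁}
  {ω₁,ω₅}  = {ω₅} ∪ {ω₁}
  {ω₂,ω₅}  = complement {ω₁,ω₃,ω₄}
  {ω₃,ω₄}  = {ω₃} ∪ {ω₄}
  {ω₂,ω₃,ω₄}  = {ω₃} ∪ {ω₂,ω₄}
  {ω₃,ω₄,ω₅}  = {ω₄,ω₅} ∪ {ω₃}
  (now 31)
Pass 5: +1 →
  {ω₁,ω₂,ω₅}  = complement {ω₃,ω₄}
  (now 32)
After Pass 6 the family is unchanged; done.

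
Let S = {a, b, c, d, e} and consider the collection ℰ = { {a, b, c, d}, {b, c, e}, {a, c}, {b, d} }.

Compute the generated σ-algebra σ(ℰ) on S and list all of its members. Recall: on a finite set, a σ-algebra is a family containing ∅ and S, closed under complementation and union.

σ(ℰ) = { {}, {a}, {b}, {c}, {d}, {e}, {a, b}, {a, c}, {a, d}, {a, e}, {b, c}, {b, d}, {b, e}, {c, d}, {c, e}, {d, e}, {a, b, c}, {a, b, d}, {a, b, e}, {a, c, d}, {a, c, e}, {a, d, e}, {b, c, d}, {b, c, e}, {b, d, e}, {c, d, e}, {a, b, c, d}, {a, b, c, e}, {a, b, d, e}, {a, c, d, e}, {b, c, d, e}, S }

Working:
Take S₀ = ℰ ∪ {∅, S} = { {}, {a, c}, {b, d}, {b, c, e}, {a, b, c, d}, S }.
Round 1: +6 →
  {e}  = ᶜ of {a, b, c, d}
  {a, d}  = ᶜ of {b, c, e}
  {a, c, e}  = ᶜ of {b, d}
  {b, d, e}  = ᶜ of {a, c}
  {a, b, c, e}  = {b, c, e} ∪ {a, c}
  {b, c, d, e}  = {b, c, e} ∪ {b, d}
  [12 total]
Round 2: 7 new —
  {a}  = ᶜ of {b, c, d, e}
  {d}  = ᶜ of {a, b, c, e}
  {a, b, d}  = {a, d} ∪ {b, d}
  {a, c, d}  = {a, d} ∪ {a, c}
  {a, d, e}  = {e} ∪ {a, d}
  {a, b, d, e}  = {a, d} ∪ {b, d, e}
  {a, c, d, e}  = {a, c, e} ∪ {a, d}
  [19 total]
Round 3: +7 →
  {b}  = ᶜ of {a, c, d, e}
  {c}  = ᶜ of {a, b, d, e}
  {a, e}  = {e} ∪ {a}
  {b, c}  = ᶜ of {a, d, e}
  {b, e}  = ᶜ of {a, c, d}
  {c, e}  = ᶜ of {a, b, d}
  {d, e}  = {e} ∪ {d}
  [26 total]
Round 4 adds 6:
  {a, b}  = {b} ∪ {a}
  {c, d}  = {c} ∪ {d}
  {a, b, c}  = ᶜ of {d, e}
  {a, b, e}  = {b, e} ∪ {a, e}
  {b, c, d}  = ᶜ of {a, e}
  {c, d, e}  = {d, e} ∪ {c}
  [32 total]
Round 5 adds nothing — fixpoint reached.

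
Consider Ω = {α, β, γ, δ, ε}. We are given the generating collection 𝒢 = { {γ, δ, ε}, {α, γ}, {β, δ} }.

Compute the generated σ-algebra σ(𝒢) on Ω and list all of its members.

|σ(𝒢)| = 32.  σ(𝒢) = { {}, {α}, {β}, {γ}, {δ}, {ε}, {α, β}, {α, γ}, {α, δ}, {α, ε}, {β, γ}, {β, δ}, {β, ε}, {γ, δ}, {γ, ε}, {δ, ε}, {α, β, γ}, {α, β, δ}, {α, β, ε}, {α, γ, δ}, {α, γ, ε}, {α, δ, ε}, {β, γ, δ}, {β, γ, ε}, {β, δ, ε}, {γ, δ, ε}, {α, β, γ, δ}, {α, β, γ, ε}, {α, β, δ, ε}, {α, γ, δ, ε}, {β, γ, δ, ε}, Ω }

Derivation:
Initial family (5 sets): { {}, {α, γ}, {β, δ}, {γ, δ, ε}, Ω }.
Round 1 adds 6:
  {α, β}  = complement {γ, δ, ε}
  {α, γ, ε}  = complement {β, δ}
  {β, δ, ε}  = complement {α, γ}
  {α, β, γ, δ}  = {α, γ} ∪ {β, δ}
  {α, γ, δ, ε}  = {γ, δ, ε} ∪ {α, γ}
  {β, γ, δ, ε}  = {γ, δ, ε} ∪ {β, δ}
  |family| = 11
Round 2 (7 new):
  {α}  = complement {β, γ, δ, ε}
  {β}  = complement {α, γ, δ, ε}
  {ε}  = complement {α, β, γ, δ}
  {α, β, γ}  = {α, β} ∪ {α, γ}
  {α, β, δ}  = {α, β} ∪ {β, δ}
  {α, β, γ, ε}  = {α, β} ∪ {α, γ, ε}
  {α, β, δ, ε}  = {α, β} ∪ {β, δ, ε}
  |family| = 18
Round 3. New:
  {γ}  = complement {α, β, δ, ε}
  {δ}  = complement {α, β, γ, ε}
  {α, ε}  = {ε} ∪ {α}
  {β, ε}  = {β} ∪ {ε}
  {γ, ε}  = complement {α, β, δ}
  {δ, ε}  = complement {α, β, γ}
  {α, β, ε}  = {α, β} ∪ {ε}
  |family| = 25
Round 4 adds 7:
  {α, δ}  = {δ} ∪ {α}
  {β, γ}  = {β} ∪ {γ}
  {γ, δ}  = complement {α, β, ε}
  {α, γ, δ}  = complement {β, ε}
  {α, δ, ε}  = {δ, ε} ∪ {α, ε}
  {β, γ, δ}  = complement {α, ε}
  {β, γ, ε}  = {β, ε} ∪ {γ}
  |family| = 32
Round 5: closed — nothing new.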